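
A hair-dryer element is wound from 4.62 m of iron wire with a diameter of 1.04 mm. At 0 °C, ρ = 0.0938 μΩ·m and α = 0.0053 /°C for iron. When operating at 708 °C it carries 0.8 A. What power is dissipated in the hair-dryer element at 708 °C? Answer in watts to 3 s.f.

1.55 W

ρ = 0.0938 μΩ·m = 9.38×10^-8 Ω·m
A = π(d/2)² = π(5.2000e-04 m)² = 8.495e-07 m²
R₍0₎ = ρL/A = (9.38×10^-8)(4.62)/(8.495e-07) = 0.5101 Ω
R₍708₎ = R₍0₎(1 + αΔT) = 0.5101 × (1 + 0.0053×708) = 2.424 Ω
P = I²R = (0.8)² × 2.424 = 1.55 W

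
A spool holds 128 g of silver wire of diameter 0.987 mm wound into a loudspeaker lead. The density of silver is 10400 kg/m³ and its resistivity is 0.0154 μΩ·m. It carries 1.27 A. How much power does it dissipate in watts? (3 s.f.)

ρ = 0.0154 μΩ·m = 1.54×10^-8 Ω·m
A = π(d/2)² = π(4.9350e-04 m)² = 7.6511e-07 m²
L = m/(density·A) = 0.128/(10400×7.6511e-07) = 16.09 m
R = ρL/A = (1.54×10^-8)(16.09)/(7.6511e-07) = 0.3238 Ω
P = I²R = (1.27)² × 0.3238 = 0.522 W

0.522 W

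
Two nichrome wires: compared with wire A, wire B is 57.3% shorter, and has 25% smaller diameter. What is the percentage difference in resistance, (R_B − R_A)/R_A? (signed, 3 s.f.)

-24.1%

R ∝ L/d², so R_B/R_A = (1 − 57.3/100) × (1 − 25/100)⁻²
= 0.427 × 1.778 = 0.7591
(R_B − R_A)/R_A = 0.7591 − 1 = -24.1%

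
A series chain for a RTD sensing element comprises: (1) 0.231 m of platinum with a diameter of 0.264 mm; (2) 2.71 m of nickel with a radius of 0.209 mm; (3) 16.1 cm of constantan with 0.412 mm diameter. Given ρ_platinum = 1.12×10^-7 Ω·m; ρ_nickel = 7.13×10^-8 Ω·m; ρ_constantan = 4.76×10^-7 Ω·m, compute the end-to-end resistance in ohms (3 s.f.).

2.46 Ω

Seg 1: A = π(d/2)² = π(1.3200e-04 m)² = 5.474e-08 m²
R_1 = (1.12×10^-7)(0.231)/(5.474e-08) = 0.4726 Ω
Seg 2: A = πr² = π(2.0900e-04 m)² = 1.372e-07 m²
R_2 = (7.13×10^-8)(2.71)/(1.372e-07) = 1.408 Ω
Seg 3: A = π(d/2)² = π(2.0600e-04 m)² = 1.333e-07 m²
R_3 = (4.76×10^-7)(0.161)/(1.333e-07) = 0.5748 Ω
R_total = R_1 + R_2 + R_3 = 2.46 Ω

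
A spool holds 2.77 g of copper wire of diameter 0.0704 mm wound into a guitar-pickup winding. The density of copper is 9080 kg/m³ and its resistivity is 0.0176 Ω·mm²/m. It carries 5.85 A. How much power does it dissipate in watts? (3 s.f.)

ρ = 0.0176 Ω·mm²/m = 1.76×10^-8 Ω·m
A = π(d/2)² = π(3.5200e-05 m)² = 3.8926e-09 m²
L = m/(density·A) = 0.00277/(9080×3.8926e-09) = 78.37 m
R = ρL/A = (1.76×10^-8)(78.37)/(3.8926e-09) = 354.4 Ω
P = I²R = (5.85)² × 354.4 = 12100 W

12100 W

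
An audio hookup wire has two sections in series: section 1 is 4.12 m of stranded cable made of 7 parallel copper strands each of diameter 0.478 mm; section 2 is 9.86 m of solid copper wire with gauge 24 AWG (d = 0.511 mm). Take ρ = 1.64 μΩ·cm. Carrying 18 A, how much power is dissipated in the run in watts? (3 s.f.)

ρ = 1.64 μΩ·cm = 1.64×10^-8 Ω·m
Section 1: A_strand = π(2.3900e-04)² = 1.795e-07 m²; R₁ = ρL/(N·A_s) = (1.64×10^-8)(4.12)/(7×1.795e-07) = 0.05379 Ω
Section 2: A = π(0.511/2 mm)² = π(2.5550e-04 m)² = 2.051e-07 m²
R₂ = (1.64×10^-8)(9.86)/(2.051e-07) = 0.7885 Ω
R = R₁ + R₂ = 0.8423 Ω
P = I²R = (18)² × 0.8423 = 273 W

273 W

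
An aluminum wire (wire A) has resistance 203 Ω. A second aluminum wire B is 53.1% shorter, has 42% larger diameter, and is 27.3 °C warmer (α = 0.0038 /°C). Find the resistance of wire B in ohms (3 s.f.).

R ∝ ρL/d² with ρ ∝ (1+αΔT), so R_B/R_A = (1 − 53.1/100) × (1 + 42/100)⁻² × (1 + 0.0038×27.3)
= 0.469 × 0.4959 × 1.104 = 0.2567
R_B = 0.2567 × 203 = 52.1 Ω

52.1 Ω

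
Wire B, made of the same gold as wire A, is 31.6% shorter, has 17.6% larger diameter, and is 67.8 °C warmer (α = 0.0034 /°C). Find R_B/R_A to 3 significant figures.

0.609

R ∝ ρL/d² with ρ ∝ (1+αΔT), so R_B/R_A = (1 − 31.6/100) × (1 + 17.6/100)⁻² × (1 + 0.0034×67.8)
= 0.684 × 0.7231 × 1.23 = 0.609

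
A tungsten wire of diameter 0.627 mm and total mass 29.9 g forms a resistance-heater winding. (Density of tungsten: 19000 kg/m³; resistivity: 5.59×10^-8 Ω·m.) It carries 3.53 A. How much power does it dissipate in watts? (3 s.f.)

A = π(d/2)² = π(3.1350e-04 m)² = 3.0876e-07 m²
L = m/(density·A) = 0.0299/(19000×3.0876e-07) = 5.097 m
R = ρL/A = (5.59×10^-8)(5.097)/(3.0876e-07) = 0.9227 Ω
P = I²R = (3.53)² × 0.9227 = 11.5 W

11.5 W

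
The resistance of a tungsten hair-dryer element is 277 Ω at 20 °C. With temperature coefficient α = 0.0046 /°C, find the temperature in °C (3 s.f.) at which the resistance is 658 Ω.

R = R₀(1 + α(T − T₀)) ⇒ T = T₀ + (R/R₀ − 1)/α
T = 20 + (658/277 − 1)/0.0046 = 20 + (1.375)/0.0046 = 319 °C

319 °C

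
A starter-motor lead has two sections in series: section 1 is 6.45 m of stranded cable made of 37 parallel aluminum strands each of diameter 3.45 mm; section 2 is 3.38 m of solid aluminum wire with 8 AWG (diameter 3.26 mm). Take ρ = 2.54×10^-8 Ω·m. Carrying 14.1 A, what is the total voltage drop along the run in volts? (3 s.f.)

0.152 V

Section 1: A_strand = π(1.7250e-03)² = 9.348e-06 m²; R₁ = ρL/(N·A_s) = (2.54×10^-8)(6.45)/(37×9.348e-06) = 4.737×10^-4 Ω
Section 2: A = π(3.26/2 mm)² = π(1.6300e-03 m)² = 8.347e-06 m²
R₂ = (2.54×10^-8)(3.38)/(8.347e-06) = 0.01029 Ω
R = R₁ + R₂ = 0.01076 Ω
V = IR = 14.1 × 0.01076 = 0.152 V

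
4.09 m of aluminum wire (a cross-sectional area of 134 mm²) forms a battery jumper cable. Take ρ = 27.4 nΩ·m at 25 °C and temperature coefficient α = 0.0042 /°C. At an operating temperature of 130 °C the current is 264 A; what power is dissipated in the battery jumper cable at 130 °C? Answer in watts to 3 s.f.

ρ = 27.4 nΩ·m = 2.74×10^-8 Ω·m
A = 134 mm² = 1.340e-04 m²
R₍25₎ = ρL/A = (2.74×10^-8)(4.09)/(1.340e-04) = 8.363×10^-4 Ω
R₍130₎ = R₍25₎(1 + αΔT) = 8.363×10^-4 × (1 + 0.0042×105) = 0.001205 Ω
P = I²R = (264)² × 0.001205 = 84.0 W

84.0 W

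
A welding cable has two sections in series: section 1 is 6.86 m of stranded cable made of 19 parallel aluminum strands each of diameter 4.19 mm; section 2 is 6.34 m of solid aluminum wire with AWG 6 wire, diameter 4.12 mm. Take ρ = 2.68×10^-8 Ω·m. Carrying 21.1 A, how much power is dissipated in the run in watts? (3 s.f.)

5.99 W

Section 1: A_strand = π(2.0950e-03)² = 1.379e-05 m²; R₁ = ρL/(N·A_s) = (2.68×10^-8)(6.86)/(19×1.379e-05) = 7.018×10^-4 Ω
Section 2: A = π(4.12/2 mm)² = π(2.0600e-03 m)² = 1.333e-05 m²
R₂ = (2.68×10^-8)(6.34)/(1.333e-05) = 0.01274 Ω
R = R₁ + R₂ = 0.01345 Ω
P = I²R = (21.1)² × 0.01345 = 5.99 W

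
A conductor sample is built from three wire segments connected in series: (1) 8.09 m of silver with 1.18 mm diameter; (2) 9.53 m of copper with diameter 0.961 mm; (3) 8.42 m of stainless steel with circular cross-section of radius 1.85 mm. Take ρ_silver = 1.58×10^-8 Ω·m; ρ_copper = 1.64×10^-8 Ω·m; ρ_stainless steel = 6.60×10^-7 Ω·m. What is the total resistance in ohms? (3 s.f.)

Seg 1: A = π(d/2)² = π(5.9000e-04 m)² = 1.094e-06 m²
R_1 = (1.58×10^-8)(8.09)/(1.094e-06) = 0.1169 Ω
Seg 2: A = π(d/2)² = π(4.8050e-04 m)² = 7.253e-07 m²
R_2 = (1.64×10^-8)(9.53)/(7.253e-07) = 0.2155 Ω
Seg 3: A = πr² = π(1.8500e-03 m)² = 1.075e-05 m²
R_3 = (6.60×10^-7)(8.42)/(1.075e-05) = 0.5168 Ω
R_total = R_1 + R_2 + R_3 = 0.849 Ω

0.849 Ω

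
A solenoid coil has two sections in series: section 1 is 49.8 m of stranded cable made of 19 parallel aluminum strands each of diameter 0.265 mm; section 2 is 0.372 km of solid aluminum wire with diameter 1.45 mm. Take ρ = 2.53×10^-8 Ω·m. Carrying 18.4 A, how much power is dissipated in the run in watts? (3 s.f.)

2340 W

Section 1: A_strand = π(1.3250e-04)² = 5.515e-08 m²; R₁ = ρL/(N·A_s) = (2.53×10^-8)(49.8)/(19×5.515e-08) = 1.202 Ω
Section 2: A = π(d/2)² = π(7.2500e-04 m)² = 1.651e-06 m²
R₂ = (2.53×10^-8)(372)/(1.651e-06) = 5.7 Ω
R = R₁ + R₂ = 6.902 Ω
P = I²R = (18.4)² × 6.902 = 2340 W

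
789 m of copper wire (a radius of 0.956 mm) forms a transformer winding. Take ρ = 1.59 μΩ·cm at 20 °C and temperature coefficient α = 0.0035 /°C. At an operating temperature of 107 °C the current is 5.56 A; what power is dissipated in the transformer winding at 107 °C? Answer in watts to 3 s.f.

ρ = 1.59 μΩ·cm = 1.59×10^-8 Ω·m
A = πr² = π(9.5600e-04 m)² = 2.871e-06 m²
R₍20₎ = ρL/A = (1.59×10^-8)(789)/(2.871e-06) = 4.369 Ω
R₍107₎ = R₍20₎(1 + αΔT) = 4.369 × (1 + 0.0035×87) = 5.7 Ω
P = I²R = (5.56)² × 5.7 = 176 W

176 W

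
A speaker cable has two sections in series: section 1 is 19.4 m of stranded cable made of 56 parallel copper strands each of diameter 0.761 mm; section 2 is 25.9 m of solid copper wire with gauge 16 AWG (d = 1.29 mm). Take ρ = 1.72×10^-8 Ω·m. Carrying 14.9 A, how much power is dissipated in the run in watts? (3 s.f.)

Section 1: A_strand = π(3.8050e-04)² = 4.548e-07 m²; R₁ = ρL/(N·A_s) = (1.72×10^-8)(19.4)/(56×4.548e-07) = 0.0131 Ω
Section 2: A = π(1.29/2 mm)² = π(6.4500e-04 m)² = 1.307e-06 m²
R₂ = (1.72×10^-8)(25.9)/(1.307e-06) = 0.3408 Ω
R = R₁ + R₂ = 0.3539 Ω
P = I²R = (14.9)² × 0.3539 = 78.6 W

78.6 W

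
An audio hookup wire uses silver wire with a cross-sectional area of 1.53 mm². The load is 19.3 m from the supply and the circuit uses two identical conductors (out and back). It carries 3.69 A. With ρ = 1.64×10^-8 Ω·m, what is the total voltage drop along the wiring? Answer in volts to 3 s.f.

1.53 V

A = 1.53 mm² = 1.530e-06 m²
Total conductor length (both ways) L = 2 × 19.3 = 38.6 m
R = ρL/A = (1.64×10^-8)(38.6)/(1.530e-06) = 0.4138 Ω
V = IR = 3.69 × 0.4138 = 1.53 V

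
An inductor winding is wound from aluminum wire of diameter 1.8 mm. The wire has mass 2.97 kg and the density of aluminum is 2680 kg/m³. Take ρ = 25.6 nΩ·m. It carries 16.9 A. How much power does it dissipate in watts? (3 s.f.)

1250 W

ρ = 25.6 nΩ·m = 2.56×10^-8 Ω·m
A = π(d/2)² = π(9.0000e-04 m)² = 2.5447e-06 m²
L = m/(density·A) = 2.97/(2680×2.5447e-06) = 435.5 m
R = ρL/A = (2.56×10^-8)(435.5)/(2.5447e-06) = 4.381 Ω
P = I²R = (16.9)² × 4.381 = 1250 W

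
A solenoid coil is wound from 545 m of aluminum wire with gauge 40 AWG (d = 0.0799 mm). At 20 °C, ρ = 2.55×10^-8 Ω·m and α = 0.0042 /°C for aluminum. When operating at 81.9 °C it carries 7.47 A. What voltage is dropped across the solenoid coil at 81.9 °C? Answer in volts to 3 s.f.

A = π(0.0799/2 mm)² = π(3.9950e-05 m)² = 5.014e-09 m²
R₍20₎ = ρL/A = (2.55×10^-8)(545)/(5.014e-09) = 2772 Ω
R₍81.9₎ = R₍20₎(1 + αΔT) = 2772 × (1 + 0.0042×61.9) = 3492 Ω
V = IR = 7.47 × 3492 = 26100 V

26100 V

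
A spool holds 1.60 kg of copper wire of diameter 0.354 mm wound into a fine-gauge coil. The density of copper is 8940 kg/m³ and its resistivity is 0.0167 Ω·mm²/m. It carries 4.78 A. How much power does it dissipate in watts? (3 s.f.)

ρ = 0.0167 Ω·mm²/m = 1.67×10^-8 Ω·m
A = π(d/2)² = π(1.7700e-04 m)² = 9.8423e-08 m²
L = m/(density·A) = 1.6/(8940×9.8423e-08) = 1818 m
R = ρL/A = (1.67×10^-8)(1818)/(9.8423e-08) = 308.5 Ω
P = I²R = (4.78)² × 308.5 = 7050 W

7050 W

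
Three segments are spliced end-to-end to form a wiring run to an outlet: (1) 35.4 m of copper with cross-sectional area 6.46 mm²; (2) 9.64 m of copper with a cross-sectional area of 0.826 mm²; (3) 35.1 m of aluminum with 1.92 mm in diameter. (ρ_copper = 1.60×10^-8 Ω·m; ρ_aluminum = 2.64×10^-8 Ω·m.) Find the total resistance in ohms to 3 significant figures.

0.594 Ω

Seg 1: A = 6.46 mm² = 6.460e-06 m²
R_1 = (1.60×10^-8)(35.4)/(6.460e-06) = 0.08768 Ω
Seg 2: A = 0.826 mm² = 8.260e-07 m²
R_2 = (1.60×10^-8)(9.64)/(8.260e-07) = 0.1867 Ω
Seg 3: A = π(d/2)² = π(9.6000e-04 m)² = 2.895e-06 m²
R_3 = (2.64×10^-8)(35.1)/(2.895e-06) = 0.3201 Ω
R_total = R_1 + R_2 + R_3 = 0.594 Ω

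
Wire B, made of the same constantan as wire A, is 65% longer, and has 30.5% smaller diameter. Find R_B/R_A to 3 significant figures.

3.42

R ∝ L/d², so R_B/R_A = (1 + 65/100) × (1 − 30.5/100)⁻²
= 1.65 × 2.07 = 3.42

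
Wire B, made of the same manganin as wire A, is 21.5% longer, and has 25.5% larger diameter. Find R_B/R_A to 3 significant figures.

0.771

R ∝ L/d², so R_B/R_A = (1 + 21.5/100) × (1 + 25.5/100)⁻²
= 1.215 × 0.6349 = 0.771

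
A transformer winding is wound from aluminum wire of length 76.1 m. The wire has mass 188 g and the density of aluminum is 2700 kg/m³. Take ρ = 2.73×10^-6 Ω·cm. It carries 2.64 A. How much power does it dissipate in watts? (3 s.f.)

15.8 W

ρ = 2.73×10^-6 Ω·cm = 2.73×10^-8 Ω·m
A = m/(density·L) = 0.188/(2700×76.1) = 9.1498e-07 m²
R = ρL/A = (2.73×10^-8)(76.1)/(9.1498e-07) = 2.271 Ω
P = I²R = (2.64)² × 2.271 = 15.8 W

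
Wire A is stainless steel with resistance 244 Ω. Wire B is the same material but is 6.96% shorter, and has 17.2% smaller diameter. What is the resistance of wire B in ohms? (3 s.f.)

R ∝ L/d², so R_B/R_A = (1 − 6.96/100) × (1 − 17.2/100)⁻²
= 0.9304 × 1.459 = 1.357
R_B = 1.357 × 244 = 331 Ω

331 Ω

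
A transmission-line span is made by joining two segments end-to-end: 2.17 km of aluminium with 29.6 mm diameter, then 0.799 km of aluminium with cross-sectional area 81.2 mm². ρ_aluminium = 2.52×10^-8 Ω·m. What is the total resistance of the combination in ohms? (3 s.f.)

0.327 Ω

Segment 1: A = π(d/2)² = π(1.4800e-02 m)² = 6.881e-04 m²
R₁ = ρL/A = (2.52×10^-8)(2170)/(6.881e-04) = 0.07947 Ω
Segment 2: A = 81.2 mm² = 8.120e-05 m²
R₂ = (2.52×10^-8)(799)/(8.120e-05) = 0.248 Ω
R = R₁ + R₂ = 0.327 Ω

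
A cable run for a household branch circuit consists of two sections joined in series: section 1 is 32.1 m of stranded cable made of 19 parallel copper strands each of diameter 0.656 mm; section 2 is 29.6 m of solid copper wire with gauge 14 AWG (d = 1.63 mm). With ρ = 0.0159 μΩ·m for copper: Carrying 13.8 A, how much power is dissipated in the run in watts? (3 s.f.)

58.1 W

ρ = 0.0159 μΩ·m = 1.59×10^-8 Ω·m
Section 1: A_strand = π(3.2800e-04)² = 3.380e-07 m²; R₁ = ρL/(N·A_s) = (1.59×10^-8)(32.1)/(19×3.380e-07) = 0.07948 Ω
Section 2: A = π(1.63/2 mm)² = π(8.1500e-04 m)² = 2.087e-06 m²
R₂ = (1.59×10^-8)(29.6)/(2.087e-06) = 0.2255 Ω
R = R₁ + R₂ = 0.305 Ω
P = I²R = (13.8)² × 0.305 = 58.1 W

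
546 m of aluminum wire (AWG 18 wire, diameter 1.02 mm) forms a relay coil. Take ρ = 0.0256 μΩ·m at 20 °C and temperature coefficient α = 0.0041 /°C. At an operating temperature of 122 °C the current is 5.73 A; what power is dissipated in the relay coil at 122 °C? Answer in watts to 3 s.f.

797 W

ρ = 0.0256 μΩ·m = 2.56×10^-8 Ω·m
A = π(1.02/2 mm)² = π(5.1000e-04 m)² = 8.171e-07 m²
R₍20₎ = ρL/A = (2.56×10^-8)(546)/(8.171e-07) = 17.11 Ω
R₍122₎ = R₍20₎(1 + αΔT) = 17.11 × (1 + 0.0041×102) = 24.26 Ω
P = I²R = (5.73)² × 24.26 = 797 W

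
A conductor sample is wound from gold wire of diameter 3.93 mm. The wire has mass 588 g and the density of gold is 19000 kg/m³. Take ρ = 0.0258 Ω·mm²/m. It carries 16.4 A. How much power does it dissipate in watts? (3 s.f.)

1.46 W

ρ = 0.0258 Ω·mm²/m = 2.58×10^-8 Ω·m
A = π(d/2)² = π(1.9650e-03 m)² = 1.2130e-05 m²
L = m/(density·A) = 0.588/(19000×1.2130e-05) = 2.551 m
R = ρL/A = (2.58×10^-8)(2.551)/(1.2130e-05) = 0.005426 Ω
P = I²R = (16.4)² × 0.005426 = 1.46 W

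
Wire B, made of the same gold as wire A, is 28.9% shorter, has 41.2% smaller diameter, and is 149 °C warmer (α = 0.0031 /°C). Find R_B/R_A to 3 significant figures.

R ∝ ρL/d² with ρ ∝ (1+αΔT), so R_B/R_A = (1 − 28.9/100) × (1 − 41.2/100)⁻² × (1 + 0.0031×149)
= 0.711 × 2.892 × 1.462 = 3.01

3.01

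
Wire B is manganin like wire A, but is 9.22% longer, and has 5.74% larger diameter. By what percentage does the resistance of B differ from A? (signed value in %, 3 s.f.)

-2.32%

R ∝ L/d², so R_B/R_A = (1 + 9.22/100) × (1 + 5.74/100)⁻²
= 1.092 × 0.8944 = 0.9768
(R_B − R_A)/R_A = 0.9768 − 1 = -2.32%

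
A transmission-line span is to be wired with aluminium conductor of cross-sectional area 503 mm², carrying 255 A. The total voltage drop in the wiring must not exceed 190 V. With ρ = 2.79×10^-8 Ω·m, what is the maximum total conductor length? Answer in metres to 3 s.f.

13400 m

A = 503 mm² = 5.030e-04 m²
L_max = V_max·A/(1·ρI) = (190)(5.030e-04)/(2.79×10^-8×255) = 13400 m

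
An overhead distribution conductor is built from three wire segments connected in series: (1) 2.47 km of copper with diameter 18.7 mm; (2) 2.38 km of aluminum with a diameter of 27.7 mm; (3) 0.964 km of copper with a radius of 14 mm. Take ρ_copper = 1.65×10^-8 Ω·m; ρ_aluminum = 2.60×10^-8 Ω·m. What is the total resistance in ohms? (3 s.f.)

0.277 Ω

Seg 1: A = π(d/2)² = π(9.3500e-03 m)² = 2.746e-04 m²
R_1 = (1.65×10^-8)(2470)/(2.746e-04) = 0.1484 Ω
Seg 2: A = π(d/2)² = π(1.3850e-02 m)² = 6.026e-04 m²
R_2 = (2.60×10^-8)(2380)/(6.026e-04) = 0.1027 Ω
Seg 3: A = πr² = π(1.4000e-02 m)² = 6.158e-04 m²
R_3 = (1.65×10^-8)(964)/(6.158e-04) = 0.02583 Ω
R_total = R_1 + R_2 + R_3 = 0.277 Ω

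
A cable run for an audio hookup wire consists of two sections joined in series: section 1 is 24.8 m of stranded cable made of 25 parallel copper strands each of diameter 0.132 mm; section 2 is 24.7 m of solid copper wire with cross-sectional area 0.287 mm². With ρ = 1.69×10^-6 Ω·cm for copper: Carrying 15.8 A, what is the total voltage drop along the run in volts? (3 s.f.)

ρ = 1.69×10^-6 Ω·cm = 1.69×10^-8 Ω·m
Section 1: A_strand = π(6.6000e-05)² = 1.368e-08 m²; R₁ = ρL/(N·A_s) = (1.69×10^-8)(24.8)/(25×1.368e-08) = 1.225 Ω
Section 2: A = 0.287 mm² = 2.870e-07 m²
R₂ = (1.69×10^-8)(24.7)/(2.870e-07) = 1.454 Ω
R = R₁ + R₂ = 2.68 Ω
V = IR = 15.8 × 2.68 = 42.3 V

42.3 V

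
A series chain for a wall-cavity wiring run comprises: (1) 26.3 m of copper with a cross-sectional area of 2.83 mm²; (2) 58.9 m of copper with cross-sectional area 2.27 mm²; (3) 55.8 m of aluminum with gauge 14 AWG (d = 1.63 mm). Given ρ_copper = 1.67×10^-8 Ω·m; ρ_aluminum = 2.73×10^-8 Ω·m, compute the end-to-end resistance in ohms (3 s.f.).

1.32 Ω

Seg 1: A = 2.83 mm² = 2.830e-06 m²
R_1 = (1.67×10^-8)(26.3)/(2.830e-06) = 0.1552 Ω
Seg 2: A = 2.27 mm² = 2.270e-06 m²
R_2 = (1.67×10^-8)(58.9)/(2.270e-06) = 0.4333 Ω
Seg 3: A = π(1.63/2 mm)² = π(8.1500e-04 m)² = 2.087e-06 m²
R_3 = (2.73×10^-8)(55.8)/(2.087e-06) = 0.73 Ω
R_total = R_1 + R_2 + R_3 = 1.32 Ω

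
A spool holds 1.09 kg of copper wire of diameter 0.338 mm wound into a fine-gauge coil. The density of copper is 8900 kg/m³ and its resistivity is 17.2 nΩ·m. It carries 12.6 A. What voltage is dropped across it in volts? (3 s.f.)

3300 V

ρ = 17.2 nΩ·m = 1.72×10^-8 Ω·m
A = π(d/2)² = π(1.6900e-04 m)² = 8.9727e-08 m²
L = m/(density·A) = 1.09/(8900×8.9727e-08) = 1365 m
R = ρL/A = (1.72×10^-8)(1365)/(8.9727e-08) = 261.6 Ω
V = IR = 12.6 × 261.6 = 3300 V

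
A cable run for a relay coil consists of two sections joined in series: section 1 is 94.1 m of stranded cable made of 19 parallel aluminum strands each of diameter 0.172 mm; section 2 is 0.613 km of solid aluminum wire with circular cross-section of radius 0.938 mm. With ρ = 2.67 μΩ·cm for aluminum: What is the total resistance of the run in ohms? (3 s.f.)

11.6 Ω

ρ = 2.67 μΩ·cm = 2.67×10^-8 Ω·m
Section 1: A_strand = π(8.6000e-05)² = 2.324e-08 m²; R₁ = ρL/(N·A_s) = (2.67×10^-8)(94.1)/(19×2.324e-08) = 5.691 Ω
Section 2: A = πr² = π(9.3800e-04 m)² = 2.764e-06 m²
R₂ = (2.67×10^-8)(613)/(2.764e-06) = 5.921 Ω
R = R₁ + R₂ = 11.6 Ω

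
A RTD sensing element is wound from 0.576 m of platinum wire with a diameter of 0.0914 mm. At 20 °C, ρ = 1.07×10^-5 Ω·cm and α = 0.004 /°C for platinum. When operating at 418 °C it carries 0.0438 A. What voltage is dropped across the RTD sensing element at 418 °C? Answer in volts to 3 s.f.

ρ = 1.07×10^-5 Ω·cm = 1.07×10^-7 Ω·m
A = π(d/2)² = π(4.5700e-05 m)² = 6.561e-09 m²
R₍20₎ = ρL/A = (1.07×10^-7)(0.576)/(6.561e-09) = 9.393 Ω
R₍418₎ = R₍20₎(1 + αΔT) = 9.393 × (1 + 0.004×398) = 24.35 Ω
V = IR = 0.0438 × 24.35 = 1.07 V

1.07 V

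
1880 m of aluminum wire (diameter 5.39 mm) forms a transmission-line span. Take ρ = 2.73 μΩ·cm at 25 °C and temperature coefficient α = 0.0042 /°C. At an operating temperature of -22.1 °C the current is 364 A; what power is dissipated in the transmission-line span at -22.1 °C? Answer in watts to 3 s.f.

ρ = 2.73 μΩ·cm = 2.73×10^-8 Ω·m
A = π(d/2)² = π(2.6950e-03 m)² = 2.282e-05 m²
R₍25₎ = ρL/A = (2.73×10^-8)(1880)/(2.282e-05) = 2.249 Ω
R₍-22.1₎ = R₍25₎(1 + αΔT) = 2.249 × (1 + 0.0042×-47.1) = 1.804 Ω
P = I²R = (364)² × 1.804 = 2.39×10^5 W

2.39×10^5 W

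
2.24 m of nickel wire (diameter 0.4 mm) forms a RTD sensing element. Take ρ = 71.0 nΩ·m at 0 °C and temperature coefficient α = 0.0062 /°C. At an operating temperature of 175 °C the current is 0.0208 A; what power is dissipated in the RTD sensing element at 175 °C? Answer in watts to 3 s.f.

ρ = 71.0 nΩ·m = 7.10×10^-8 Ω·m
A = π(d/2)² = π(2.0000e-04 m)² = 1.257e-07 m²
R₍0₎ = ρL/A = (7.10×10^-8)(2.24)/(1.257e-07) = 1.266 Ω
R₍175₎ = R₍0₎(1 + αΔT) = 1.266 × (1 + 0.0062×175) = 2.639 Ω
P = I²R = (0.0208)² × 2.639 = 0.00114 W

0.00114 W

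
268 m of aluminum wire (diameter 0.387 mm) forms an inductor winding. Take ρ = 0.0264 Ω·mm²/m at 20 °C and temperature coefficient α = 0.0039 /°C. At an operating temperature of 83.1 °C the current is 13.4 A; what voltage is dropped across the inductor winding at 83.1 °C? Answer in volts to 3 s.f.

ρ = 0.0264 Ω·mm²/m = 2.64×10^-8 Ω·m
A = π(d/2)² = π(1.9350e-04 m)² = 1.176e-07 m²
R₍20₎ = ρL/A = (2.64×10^-8)(268)/(1.176e-07) = 60.15 Ω
R₍83.1₎ = R₍20₎(1 + αΔT) = 60.15 × (1 + 0.0039×63.1) = 74.95 Ω
V = IR = 13.4 × 74.95 = 1000 V

1000 V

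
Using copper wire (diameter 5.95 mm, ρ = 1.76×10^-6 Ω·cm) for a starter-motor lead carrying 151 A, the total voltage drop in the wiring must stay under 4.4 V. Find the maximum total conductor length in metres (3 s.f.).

ρ = 1.76×10^-6 Ω·cm = 1.76×10^-8 Ω·m
A = π(d/2)² = π(2.9750e-03 m)² = 2.781e-05 m²
L_max = V_max·A/(1·ρI) = (4.4)(2.781e-05)/(1.76×10^-8×151) = 46.0 m

46.0 m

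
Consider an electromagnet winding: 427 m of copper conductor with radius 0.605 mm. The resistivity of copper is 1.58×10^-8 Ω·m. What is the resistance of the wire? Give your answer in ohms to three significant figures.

A = πr² = π(6.0500e-04 m)² = 1.150e-06 m²
R = ρL/A = (1.58×10^-8)(427 m)/(1.150e-06 m²) = 5.87 Ω

5.87 Ω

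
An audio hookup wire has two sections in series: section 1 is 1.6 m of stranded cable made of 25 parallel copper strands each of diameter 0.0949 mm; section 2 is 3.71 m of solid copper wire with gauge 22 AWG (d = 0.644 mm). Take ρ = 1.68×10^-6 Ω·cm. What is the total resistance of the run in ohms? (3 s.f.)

0.343 Ω

ρ = 1.68×10^-6 Ω·cm = 1.68×10^-8 Ω·m
Section 1: A_strand = π(4.7450e-05)² = 7.073e-09 m²; R₁ = ρL/(N·A_s) = (1.68×10^-8)(1.6)/(25×7.073e-09) = 0.152 Ω
Section 2: A = π(0.644/2 mm)² = π(3.2200e-04 m)² = 3.257e-07 m²
R₂ = (1.68×10^-8)(3.71)/(3.257e-07) = 0.1913 Ω
R = R₁ + R₂ = 0.343 Ω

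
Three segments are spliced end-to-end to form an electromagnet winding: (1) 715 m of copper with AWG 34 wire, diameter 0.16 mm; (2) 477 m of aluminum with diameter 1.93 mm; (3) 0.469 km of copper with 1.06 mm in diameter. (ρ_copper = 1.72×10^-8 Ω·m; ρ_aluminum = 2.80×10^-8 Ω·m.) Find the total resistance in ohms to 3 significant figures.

625 Ω

Seg 1: A = π(0.16/2 mm)² = π(8.0000e-05 m)² = 2.011e-08 m²
R_1 = (1.72×10^-8)(715)/(2.011e-08) = 611.7 Ω
Seg 2: A = π(d/2)² = π(9.6500e-04 m)² = 2.926e-06 m²
R_2 = (2.80×10^-8)(477)/(2.926e-06) = 4.565 Ω
Seg 3: A = π(d/2)² = π(5.3000e-04 m)² = 8.825e-07 m²
R_3 = (1.72×10^-8)(469)/(8.825e-07) = 9.141 Ω
R_total = R_1 + R_2 + R_3 = 625 Ω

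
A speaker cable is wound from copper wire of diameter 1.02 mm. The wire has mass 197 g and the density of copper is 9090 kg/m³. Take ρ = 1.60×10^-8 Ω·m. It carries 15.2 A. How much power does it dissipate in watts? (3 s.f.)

A = π(d/2)² = π(5.1000e-04 m)² = 8.1713e-07 m²
L = m/(density·A) = 0.197/(9090×8.1713e-07) = 26.52 m
R = ρL/A = (1.60×10^-8)(26.52)/(8.1713e-07) = 0.5193 Ω
P = I²R = (15.2)² × 0.5193 = 120 W

120 W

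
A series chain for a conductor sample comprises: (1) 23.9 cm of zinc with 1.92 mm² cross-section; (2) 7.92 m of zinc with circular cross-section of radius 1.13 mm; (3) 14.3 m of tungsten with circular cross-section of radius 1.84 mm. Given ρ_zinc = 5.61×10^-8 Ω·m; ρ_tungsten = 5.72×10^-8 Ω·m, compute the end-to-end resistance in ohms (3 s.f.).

0.195 Ω

Seg 1: A = 1.92 mm² = 1.920e-06 m²
R_1 = (5.61×10^-8)(0.239)/(1.920e-06) = 0.006983 Ω
Seg 2: A = πr² = π(1.1300e-03 m)² = 4.011e-06 m²
R_2 = (5.61×10^-8)(7.92)/(4.011e-06) = 0.1108 Ω
Seg 3: A = πr² = π(1.8400e-03 m)² = 1.064e-05 m²
R_3 = (5.72×10^-8)(14.3)/(1.064e-05) = 0.0769 Ω
R_total = R_1 + R_2 + R_3 = 0.195 Ω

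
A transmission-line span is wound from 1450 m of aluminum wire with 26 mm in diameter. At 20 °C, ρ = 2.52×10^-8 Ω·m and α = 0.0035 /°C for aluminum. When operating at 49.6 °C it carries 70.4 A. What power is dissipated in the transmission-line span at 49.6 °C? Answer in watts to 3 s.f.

A = π(d/2)² = π(1.3000e-02 m)² = 5.309e-04 m²
R₍20₎ = ρL/A = (2.52×10^-8)(1450)/(5.309e-04) = 0.06882 Ω
R₍49.6₎ = R₍20₎(1 + αΔT) = 0.06882 × (1 + 0.0035×29.6) = 0.07595 Ω
P = I²R = (70.4)² × 0.07595 = 376 W

376 W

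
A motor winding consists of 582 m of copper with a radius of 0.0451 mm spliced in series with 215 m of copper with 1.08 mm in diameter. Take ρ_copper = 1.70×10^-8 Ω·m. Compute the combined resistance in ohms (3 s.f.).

1550 Ω

Segment 1: A = πr² = π(4.5100e-05 m)² = 6.390e-09 m²
R₁ = ρL/A = (1.70×10^-8)(582)/(6.390e-09) = 1548 Ω
Segment 2: A = π(d/2)² = π(5.4000e-04 m)² = 9.161e-07 m²
R₂ = (1.70×10^-8)(215)/(9.161e-07) = 3.99 Ω
R = R₁ + R₂ = 1550 Ω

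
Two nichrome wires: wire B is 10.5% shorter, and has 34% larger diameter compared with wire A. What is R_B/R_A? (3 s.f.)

0.498

R ∝ L/d², so R_B/R_A = (1 − 10.5/100) × (1 + 34/100)⁻²
= 0.895 × 0.5569 = 0.498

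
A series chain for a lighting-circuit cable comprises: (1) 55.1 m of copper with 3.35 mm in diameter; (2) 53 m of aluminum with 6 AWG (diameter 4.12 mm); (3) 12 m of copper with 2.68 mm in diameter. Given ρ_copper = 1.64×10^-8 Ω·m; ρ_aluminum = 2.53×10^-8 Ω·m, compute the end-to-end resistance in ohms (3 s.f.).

0.238 Ω

Seg 1: A = π(d/2)² = π(1.6750e-03 m)² = 8.814e-06 m²
R_1 = (1.64×10^-8)(55.1)/(8.814e-06) = 0.1025 Ω
Seg 2: A = π(4.12/2 mm)² = π(2.0600e-03 m)² = 1.333e-05 m²
R_2 = (2.53×10^-8)(53)/(1.333e-05) = 0.1006 Ω
Seg 3: A = π(d/2)² = π(1.3400e-03 m)² = 5.641e-06 m²
R_3 = (1.64×10^-8)(12)/(5.641e-06) = 0.03489 Ω
R_total = R_1 + R_2 + R_3 = 0.238 Ω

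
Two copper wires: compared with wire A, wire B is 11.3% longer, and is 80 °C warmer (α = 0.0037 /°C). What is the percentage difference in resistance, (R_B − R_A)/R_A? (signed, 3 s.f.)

R ∝ ρL/d² with ρ ∝ (1+αΔT), so R_B/R_A = (1 + 11.3/100) × (1 + 0.0037×80)
= 1.113 × 1.296 = 1.442
(R_B − R_A)/R_A = 1.442 − 1 = 44.2%

44.2%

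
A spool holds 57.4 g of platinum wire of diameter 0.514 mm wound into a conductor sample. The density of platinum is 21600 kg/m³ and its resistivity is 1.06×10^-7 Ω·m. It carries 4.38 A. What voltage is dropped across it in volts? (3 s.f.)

28.7 V

A = π(d/2)² = π(2.5700e-04 m)² = 2.0750e-07 m²
L = m/(density·A) = 0.0574/(21600×2.0750e-07) = 12.81 m
R = ρL/A = (1.06×10^-7)(12.81)/(2.0750e-07) = 6.542 Ω
V = IR = 4.38 × 6.542 = 28.7 V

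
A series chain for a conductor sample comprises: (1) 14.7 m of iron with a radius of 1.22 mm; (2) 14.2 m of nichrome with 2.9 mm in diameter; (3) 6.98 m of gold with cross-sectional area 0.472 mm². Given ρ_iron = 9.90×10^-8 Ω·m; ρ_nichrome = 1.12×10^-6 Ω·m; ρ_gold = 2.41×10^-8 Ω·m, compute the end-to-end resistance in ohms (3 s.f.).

3.08 Ω

Seg 1: A = πr² = π(1.2200e-03 m)² = 4.676e-06 m²
R_1 = (9.90×10^-8)(14.7)/(4.676e-06) = 0.3112 Ω
Seg 2: A = π(d/2)² = π(1.4500e-03 m)² = 6.605e-06 m²
R_2 = (1.12×10^-6)(14.2)/(6.605e-06) = 2.408 Ω
Seg 3: A = 0.472 mm² = 4.720e-07 m²
R_3 = (2.41×10^-8)(6.98)/(4.720e-07) = 0.3564 Ω
R_total = R_1 + R_2 + R_3 = 3.08 Ω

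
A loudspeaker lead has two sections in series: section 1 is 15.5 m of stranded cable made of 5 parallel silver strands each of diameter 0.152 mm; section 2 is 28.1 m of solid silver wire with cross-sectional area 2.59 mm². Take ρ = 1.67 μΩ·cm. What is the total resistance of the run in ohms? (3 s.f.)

ρ = 1.67 μΩ·cm = 1.67×10^-8 Ω·m
Section 1: A_strand = π(7.6000e-05)² = 1.815e-08 m²; R₁ = ρL/(N·A_s) = (1.67×10^-8)(15.5)/(5×1.815e-08) = 2.853 Ω
Section 2: A = 2.59 mm² = 2.590e-06 m²
R₂ = (1.67×10^-8)(28.1)/(2.590e-06) = 0.1812 Ω
R = R₁ + R₂ = 3.03 Ω

3.03 Ω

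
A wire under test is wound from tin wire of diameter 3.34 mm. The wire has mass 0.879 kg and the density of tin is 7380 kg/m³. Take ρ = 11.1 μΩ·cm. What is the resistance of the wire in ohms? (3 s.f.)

0.172 Ω

ρ = 11.1 μΩ·cm = 1.11×10^-7 Ω·m
A = π(d/2)² = π(1.6700e-03 m)² = 8.7616e-06 m²
L = m/(density·A) = 0.879/(7380×8.7616e-06) = 13.59 m
R = ρL/A = (1.11×10^-7)(13.59)/(8.7616e-06) = 0.172 Ω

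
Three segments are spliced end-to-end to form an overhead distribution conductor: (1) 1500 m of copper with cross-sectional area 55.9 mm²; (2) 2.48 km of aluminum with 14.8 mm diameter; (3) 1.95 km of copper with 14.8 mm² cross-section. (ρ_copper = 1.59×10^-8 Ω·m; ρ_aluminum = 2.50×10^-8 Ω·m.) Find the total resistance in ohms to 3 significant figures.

Seg 1: A = 55.9 mm² = 5.590e-05 m²
R_1 = (1.59×10^-8)(1500)/(5.590e-05) = 0.4267 Ω
Seg 2: A = π(d/2)² = π(7.4000e-03 m)² = 1.720e-04 m²
R_2 = (2.50×10^-8)(2480)/(1.720e-04) = 0.3604 Ω
Seg 3: A = 14.8 mm² = 1.480e-05 m²
R_3 = (1.59×10^-8)(1950)/(1.480e-05) = 2.095 Ω
R_total = R_1 + R_2 + R_3 = 2.88 Ω

2.88 Ω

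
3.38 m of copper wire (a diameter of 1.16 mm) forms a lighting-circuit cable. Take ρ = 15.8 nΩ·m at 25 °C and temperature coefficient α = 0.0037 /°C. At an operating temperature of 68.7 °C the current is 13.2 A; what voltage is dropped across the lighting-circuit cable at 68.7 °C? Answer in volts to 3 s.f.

ρ = 15.8 nΩ·m = 1.58×10^-8 Ω·m
A = π(d/2)² = π(5.8000e-04 m)² = 1.057e-06 m²
R₍25₎ = ρL/A = (1.58×10^-8)(3.38)/(1.057e-06) = 0.05053 Ω
R₍68.7₎ = R₍25₎(1 + αΔT) = 0.05053 × (1 + 0.0037×43.7) = 0.0587 Ω
V = IR = 13.2 × 0.0587 = 0.775 V

0.775 V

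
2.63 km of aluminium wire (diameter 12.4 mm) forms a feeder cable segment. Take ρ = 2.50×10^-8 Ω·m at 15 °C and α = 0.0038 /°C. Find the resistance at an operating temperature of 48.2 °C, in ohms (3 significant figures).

0.613 Ω

A = π(d/2)² = π(6.2000e-03 m)² = 1.208e-04 m²
R₍15°C₎ = ρL/A = (2.50×10^-8)(2630)/(1.208e-04) = 0.5445 Ω
R = R₀(1 + αΔT) = 0.5445(1 + 0.0038×33.2) = 0.613 Ω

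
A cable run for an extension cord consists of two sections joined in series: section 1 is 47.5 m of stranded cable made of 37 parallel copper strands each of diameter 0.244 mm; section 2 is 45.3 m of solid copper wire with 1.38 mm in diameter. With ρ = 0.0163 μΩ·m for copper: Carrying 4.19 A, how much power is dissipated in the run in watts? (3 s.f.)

16.5 W

ρ = 0.0163 μΩ·m = 1.63×10^-8 Ω·m
Section 1: A_strand = π(1.2200e-04)² = 4.676e-08 m²; R₁ = ρL/(N·A_s) = (1.63×10^-8)(47.5)/(37×4.676e-08) = 0.4475 Ω
Section 2: A = π(d/2)² = π(6.9000e-04 m)² = 1.496e-06 m²
R₂ = (1.63×10^-8)(45.3)/(1.496e-06) = 0.4937 Ω
R = R₁ + R₂ = 0.9412 Ω
P = I²R = (4.19)² × 0.9412 = 16.5 W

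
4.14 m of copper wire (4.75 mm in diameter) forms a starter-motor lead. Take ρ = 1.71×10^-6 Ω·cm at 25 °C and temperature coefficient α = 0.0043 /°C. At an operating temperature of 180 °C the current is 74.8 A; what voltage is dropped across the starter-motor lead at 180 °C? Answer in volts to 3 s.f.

0.498 V

ρ = 1.71×10^-6 Ω·cm = 1.71×10^-8 Ω·m
A = π(d/2)² = π(2.3750e-03 m)² = 1.772e-05 m²
R₍25₎ = ρL/A = (1.71×10^-8)(4.14)/(1.772e-05) = 0.003995 Ω
R₍180₎ = R₍25₎(1 + αΔT) = 0.003995 × (1 + 0.0043×155) = 0.006658 Ω
V = IR = 74.8 × 0.006658 = 0.498 V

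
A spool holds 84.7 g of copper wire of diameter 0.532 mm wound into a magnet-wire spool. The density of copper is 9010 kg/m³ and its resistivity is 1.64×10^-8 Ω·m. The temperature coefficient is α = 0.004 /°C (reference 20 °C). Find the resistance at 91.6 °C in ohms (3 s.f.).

4.01 Ω

A = π(d/2)² = π(2.6600e-04 m)² = 2.2229e-07 m²
L = m/(density·A) = 0.0847/(9010×2.2229e-07) = 42.29 m
R = ρL/A = (1.64×10^-8)(42.29)/(2.2229e-07) = 3.12 Ω
R(91.6 °C) = 3.12 × (1 + 0.004×71.6) = 4.01 Ω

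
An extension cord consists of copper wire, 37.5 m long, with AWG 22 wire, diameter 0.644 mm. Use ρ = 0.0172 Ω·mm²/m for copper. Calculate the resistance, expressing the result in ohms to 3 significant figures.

ρ = 0.0172 Ω·mm²/m = 1.72×10^-8 Ω·m
A = π(0.644/2 mm)² = π(3.2200e-04 m)² = 3.257e-07 m²
R = ρL/A = (1.72×10^-8)(37.5 m)/(3.257e-07 m²) = 1.98 Ω

1.98 Ω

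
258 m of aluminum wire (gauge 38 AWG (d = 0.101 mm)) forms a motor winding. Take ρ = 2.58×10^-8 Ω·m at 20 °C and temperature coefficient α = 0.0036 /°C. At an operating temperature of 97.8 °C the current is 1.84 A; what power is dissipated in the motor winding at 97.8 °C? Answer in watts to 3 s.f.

3600 W

A = π(0.101/2 mm)² = π(5.0500e-05 m)² = 8.012e-09 m²
R₍20₎ = ρL/A = (2.58×10^-8)(258)/(8.012e-09) = 830.8 Ω
R₍97.8₎ = R₍20₎(1 + αΔT) = 830.8 × (1 + 0.0036×77.8) = 1064 Ω
P = I²R = (1.84)² × 1064 = 3600 W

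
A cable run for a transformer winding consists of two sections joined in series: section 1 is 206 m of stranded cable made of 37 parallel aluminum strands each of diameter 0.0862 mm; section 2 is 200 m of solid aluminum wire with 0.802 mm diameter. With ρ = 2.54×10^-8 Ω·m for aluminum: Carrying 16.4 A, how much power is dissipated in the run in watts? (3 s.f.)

Section 1: A_strand = π(4.3100e-05)² = 5.836e-09 m²; R₁ = ρL/(N·A_s) = (2.54×10^-8)(206)/(37×5.836e-09) = 24.23 Ω
Section 2: A = π(d/2)² = π(4.0100e-04 m)² = 5.052e-07 m²
R₂ = (2.54×10^-8)(200)/(5.052e-07) = 10.06 Ω
R = R₁ + R₂ = 34.29 Ω
P = I²R = (16.4)² × 34.29 = 9220 W

9220 W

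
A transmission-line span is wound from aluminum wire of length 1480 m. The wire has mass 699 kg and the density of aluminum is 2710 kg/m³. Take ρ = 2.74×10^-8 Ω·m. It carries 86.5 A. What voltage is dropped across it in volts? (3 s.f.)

A = m/(density·L) = 699/(2710×1480) = 1.7428e-04 m²
R = ρL/A = (2.74×10^-8)(1480)/(1.7428e-04) = 0.2327 Ω
V = IR = 86.5 × 0.2327 = 20.1 V

20.1 V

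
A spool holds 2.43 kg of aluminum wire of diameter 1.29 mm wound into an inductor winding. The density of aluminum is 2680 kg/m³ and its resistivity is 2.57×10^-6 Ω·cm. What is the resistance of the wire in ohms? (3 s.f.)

ρ = 2.57×10^-6 Ω·cm = 2.57×10^-8 Ω·m
A = π(d/2)² = π(6.4500e-04 m)² = 1.3070e-06 m²
L = m/(density·A) = 2.43/(2680×1.3070e-06) = 693.7 m
R = ρL/A = (2.57×10^-8)(693.7)/(1.3070e-06) = 13.6 Ω

13.6 Ω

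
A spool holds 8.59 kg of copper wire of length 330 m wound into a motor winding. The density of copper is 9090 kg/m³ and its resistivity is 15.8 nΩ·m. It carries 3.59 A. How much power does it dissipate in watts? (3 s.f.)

ρ = 15.8 nΩ·m = 1.58×10^-8 Ω·m
A = m/(density·L) = 8.59/(9090×330) = 2.8636e-06 m²
R = ρL/A = (1.58×10^-8)(330)/(2.8636e-06) = 1.821 Ω
P = I²R = (3.59)² × 1.821 = 23.5 W

23.5 W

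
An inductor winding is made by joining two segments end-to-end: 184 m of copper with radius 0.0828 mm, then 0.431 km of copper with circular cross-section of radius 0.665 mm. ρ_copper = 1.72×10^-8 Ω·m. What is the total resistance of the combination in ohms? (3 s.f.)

Segment 1: A = πr² = π(8.2800e-05 m)² = 2.154e-08 m²
R₁ = ρL/A = (1.72×10^-8)(184)/(2.154e-08) = 146.9 Ω
Segment 2: A = πr² = π(6.6500e-04 m)² = 1.389e-06 m²
R₂ = (1.72×10^-8)(431)/(1.389e-06) = 5.336 Ω
R = R₁ + R₂ = 152 Ω

152 Ω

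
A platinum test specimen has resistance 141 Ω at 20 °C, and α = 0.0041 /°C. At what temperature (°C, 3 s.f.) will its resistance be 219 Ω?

155 °C

R = R₀(1 + α(T − T₀)) ⇒ T = T₀ + (R/R₀ − 1)/α
T = 20 + (219/141 − 1)/0.0041 = 20 + (0.5532)/0.0041 = 155 °C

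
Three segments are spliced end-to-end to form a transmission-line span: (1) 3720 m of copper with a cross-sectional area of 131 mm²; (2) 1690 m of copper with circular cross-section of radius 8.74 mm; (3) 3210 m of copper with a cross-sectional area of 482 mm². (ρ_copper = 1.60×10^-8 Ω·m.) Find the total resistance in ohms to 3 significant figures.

Seg 1: A = 131 mm² = 1.310e-04 m²
R_1 = (1.60×10^-8)(3720)/(1.310e-04) = 0.4544 Ω
Seg 2: A = πr² = π(8.7400e-03 m)² = 2.400e-04 m²
R_2 = (1.60×10^-8)(1690)/(2.400e-04) = 0.1127 Ω
Seg 3: A = 482 mm² = 4.820e-04 m²
R_3 = (1.60×10^-8)(3210)/(4.820e-04) = 0.1066 Ω
R_total = R_1 + R_2 + R_3 = 0.674 Ω

0.674 Ω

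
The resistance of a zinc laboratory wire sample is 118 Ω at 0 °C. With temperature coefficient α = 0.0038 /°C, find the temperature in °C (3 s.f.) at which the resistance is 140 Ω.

49.1 °C

R = R₀(1 + α(T − T₀)) ⇒ T = T₀ + (R/R₀ − 1)/α
T = 0 + (140/118 − 1)/0.0038 = 0 + (0.1864)/0.0038 = 49.1 °C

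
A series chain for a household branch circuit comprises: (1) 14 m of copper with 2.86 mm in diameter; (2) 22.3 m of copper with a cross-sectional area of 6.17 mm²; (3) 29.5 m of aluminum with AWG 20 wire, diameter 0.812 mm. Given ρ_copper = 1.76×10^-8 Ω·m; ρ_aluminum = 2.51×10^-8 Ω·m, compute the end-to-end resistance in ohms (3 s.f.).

1.53 Ω

Seg 1: A = π(d/2)² = π(1.4300e-03 m)² = 6.424e-06 m²
R_1 = (1.76×10^-8)(14)/(6.424e-06) = 0.03835 Ω
Seg 2: A = 6.17 mm² = 6.170e-06 m²
R_2 = (1.76×10^-8)(22.3)/(6.170e-06) = 0.06361 Ω
Seg 3: A = π(0.812/2 mm)² = π(4.0600e-04 m)² = 5.178e-07 m²
R_3 = (2.51×10^-8)(29.5)/(5.178e-07) = 1.43 Ω
R_total = R_1 + R_2 + R_3 = 1.53 Ω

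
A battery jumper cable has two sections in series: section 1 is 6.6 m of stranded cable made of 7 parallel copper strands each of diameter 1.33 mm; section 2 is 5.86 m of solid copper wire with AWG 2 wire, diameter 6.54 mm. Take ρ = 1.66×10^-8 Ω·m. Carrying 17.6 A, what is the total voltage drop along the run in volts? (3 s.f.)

0.249 V

Section 1: A_strand = π(6.6500e-04)² = 1.389e-06 m²; R₁ = ρL/(N·A_s) = (1.66×10^-8)(6.6)/(7×1.389e-06) = 0.01127 Ω
Section 2: A = π(6.54/2 mm)² = π(3.2700e-03 m)² = 3.359e-05 m²
R₂ = (1.66×10^-8)(5.86)/(3.359e-05) = 0.002896 Ω
R = R₁ + R₂ = 0.01416 Ω
V = IR = 17.6 × 0.01416 = 0.249 V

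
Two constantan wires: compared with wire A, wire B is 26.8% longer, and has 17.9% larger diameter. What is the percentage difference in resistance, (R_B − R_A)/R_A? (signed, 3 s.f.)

R ∝ L/d², so R_B/R_A = (1 + 26.8/100) × (1 + 17.9/100)⁻²
= 1.268 × 0.7194 = 0.9122
(R_B − R_A)/R_A = 0.9122 − 1 = -8.78%

-8.78%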